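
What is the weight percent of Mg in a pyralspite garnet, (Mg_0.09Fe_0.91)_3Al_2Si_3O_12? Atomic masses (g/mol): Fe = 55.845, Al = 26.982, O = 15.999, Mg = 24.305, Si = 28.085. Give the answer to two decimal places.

1.34 mass %

Formula mass = 0.27·24.305 + 2.73·55.845 + 2·26.982 + 3·28.085 + 12·15.999 = 489.226 g/mol, of which 6.562 g is Mg.
So Mg makes up 6.562/489.226 = 0.0134 of the mass, i.e. 1.34%.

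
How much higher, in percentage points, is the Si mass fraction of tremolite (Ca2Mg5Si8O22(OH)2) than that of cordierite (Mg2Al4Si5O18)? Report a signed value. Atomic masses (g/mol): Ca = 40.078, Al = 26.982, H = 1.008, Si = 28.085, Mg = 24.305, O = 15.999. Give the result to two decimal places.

First mineral: 224.680 g Si in 812.353 g formula = 27.66 wt% Si.
Second mineral: 140.425 g Si in 584.945 g formula = 24.01 wt% Si.
27.66% − 24.01% gives a difference of 3.65 percentage points.

3.65 percentage points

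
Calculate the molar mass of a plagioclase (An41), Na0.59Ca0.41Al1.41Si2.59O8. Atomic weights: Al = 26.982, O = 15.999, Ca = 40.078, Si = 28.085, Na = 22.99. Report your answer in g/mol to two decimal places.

268.77 g/mol

M = 0.59(22.99) + 0.41(40.078) + 1.41(26.982) + 2.59(28.085) + 8(15.999)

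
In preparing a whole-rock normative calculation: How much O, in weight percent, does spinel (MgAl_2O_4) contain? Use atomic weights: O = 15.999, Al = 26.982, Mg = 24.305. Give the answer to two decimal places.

44.98 weight percent

M(MgAl_2O_4) = 142.265 g/mol.
O contributes 4 × 15.999 = 63.996 g per mole.
63.996/142.265 = 0.4498 → 44.98%.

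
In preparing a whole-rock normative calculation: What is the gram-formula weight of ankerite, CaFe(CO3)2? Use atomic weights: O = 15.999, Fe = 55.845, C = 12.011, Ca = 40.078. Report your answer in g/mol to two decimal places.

M = 1(40.078) + 1(55.845) + 2(12.011) + 6(15.999)

215.94 g/mol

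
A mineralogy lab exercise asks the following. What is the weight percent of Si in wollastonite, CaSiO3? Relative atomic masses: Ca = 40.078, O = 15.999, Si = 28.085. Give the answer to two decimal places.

Formula mass = 1×40.078 + 1×28.085 + 3×15.999 = 116.160 g/mol, of which 28.085 g is Si.
So Si makes up 28.085/116.160 = 0.2418 of the mass, i.e. 24.18%.

24.18 mass %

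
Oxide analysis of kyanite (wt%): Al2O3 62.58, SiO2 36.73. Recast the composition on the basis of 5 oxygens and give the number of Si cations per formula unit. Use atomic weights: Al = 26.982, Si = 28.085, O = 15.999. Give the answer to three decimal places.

62.58 wt% Al2O3 ÷ 101.961 g/mol = 0.61376 mol, giving 1.22752 Al and 1.84128 O.
36.73 wt% SiO2 ÷ 60.083 g/mol = 0.61132 mol, giving 0.61132 Si and 1.22264 O.
Oxygen sums to 3.06392; scaling by 5/3.06392 = 1.63190 puts the formula on 5 O.
Si: 0.61132 × 1.63190 = 0.998 atoms per formula unit.

0.998 Si apfu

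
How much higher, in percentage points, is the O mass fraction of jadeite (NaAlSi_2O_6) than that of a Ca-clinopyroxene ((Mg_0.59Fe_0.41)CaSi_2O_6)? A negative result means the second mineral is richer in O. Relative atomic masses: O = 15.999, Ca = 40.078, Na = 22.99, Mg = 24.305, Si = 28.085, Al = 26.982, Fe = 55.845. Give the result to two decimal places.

5.66 percentage points

O in NaAlSi_2O_6: molar mass 202.136 g/mol; 6×15.999 = 95.994 g → 47.49 wt%.
O in (Mg_0.59Fe_0.41)CaSi_2O_6: molar mass 229.478 g/mol; 6×15.999 = 95.994 g → 41.83 wt%.
Difference = 47.49 − 41.83 = 5.66 percentage points.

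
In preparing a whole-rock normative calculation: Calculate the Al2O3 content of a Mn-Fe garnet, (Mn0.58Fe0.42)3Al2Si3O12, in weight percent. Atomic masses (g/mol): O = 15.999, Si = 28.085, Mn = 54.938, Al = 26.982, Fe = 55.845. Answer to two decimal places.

Formula mass = 496.164 g/mol.
2 Al → 1.0000 mol Al2O3 per formula unit; M(Al2O3) = 101.961, so Al2O3 mass = 101.961 g.
101.961/496.164 × 100 = 20.55 wt%.

20.55 wt%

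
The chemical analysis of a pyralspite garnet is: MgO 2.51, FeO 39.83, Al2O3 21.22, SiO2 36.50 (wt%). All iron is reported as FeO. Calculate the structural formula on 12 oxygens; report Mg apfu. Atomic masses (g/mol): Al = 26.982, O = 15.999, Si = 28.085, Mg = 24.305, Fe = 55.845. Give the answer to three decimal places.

0.304 Mg apfu

2.51 wt% MgO ÷ 40.304 g/mol = 0.06228 mol, giving 0.06228 Mg and 0.06228 O.
39.83 wt% FeO ÷ 71.844 g/mol = 0.55440 mol, giving 0.55440 Fe and 0.55440 O.
21.22 wt% Al2O3 ÷ 101.961 g/mol = 0.20812 mol, giving 0.41624 Al and 0.62436 O.
36.50 wt% SiO2 ÷ 60.083 g/mol = 0.60749 mol, giving 0.60749 Si and 1.21498 O.
Oxygen sums to 2.45602; scaling by 12/2.45602 = 4.88595 puts the formula on 12 O.
Mg: 0.06228 × 4.88595 = 0.304 atoms per formula unit.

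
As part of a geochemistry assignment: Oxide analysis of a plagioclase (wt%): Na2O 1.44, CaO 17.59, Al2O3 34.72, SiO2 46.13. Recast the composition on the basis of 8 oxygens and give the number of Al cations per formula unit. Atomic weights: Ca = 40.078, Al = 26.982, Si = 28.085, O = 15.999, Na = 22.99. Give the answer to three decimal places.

1.883 Al apfu

Na2O: 1.44/61.979 = 0.02323 mol → 0.04646 mol Na, 0.02323 mol O.
CaO: 17.59/56.077 = 0.31368 mol → 0.31368 mol Ca, 0.31368 mol O.
Al2O3: 34.72/101.961 = 0.34052 mol → 0.68104 mol Al, 1.02156 mol O.
SiO2: 46.13/60.083 = 0.76777 mol → 0.76777 mol Si, 1.53554 mol O.
Total oxygen = 2.89401 mol. Normalization factor = 8/2.89401 = 2.76433.
Al per 8 O = 0.68104 × 2.76433 = 1.883.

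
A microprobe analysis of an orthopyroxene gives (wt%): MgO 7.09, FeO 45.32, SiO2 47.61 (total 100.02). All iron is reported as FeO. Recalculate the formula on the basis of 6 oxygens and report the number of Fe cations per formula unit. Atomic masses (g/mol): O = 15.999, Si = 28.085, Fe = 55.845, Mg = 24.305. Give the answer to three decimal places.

1.583 Fe apfu

7.09 wt% MgO ÷ 40.304 g/mol = 0.17591 mol, giving 0.17591 Mg and 0.17591 O.
45.32 wt% FeO ÷ 71.844 g/mol = 0.63081 mol, giving 0.63081 Fe and 0.63081 O.
47.61 wt% SiO2 ÷ 60.083 g/mol = 0.79240 mol, giving 0.79240 Si and 1.58480 O.
Oxygen sums to 2.39152; scaling by 6/2.39152 = 2.50886 puts the formula on 6 O.
Fe: 0.63081 × 2.50886 = 1.583 atoms per formula unit.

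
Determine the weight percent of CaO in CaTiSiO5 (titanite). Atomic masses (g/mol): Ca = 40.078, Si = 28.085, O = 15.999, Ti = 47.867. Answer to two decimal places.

28.61 wt%

M(CaTiSiO5) = 196.025 g/mol; M(CaO) = 56.077 g/mol.
Moles CaO per formula unit = 1 Ca ÷ 1 = 1.0000.
CaO fraction = (1.0000 × 56.077) / 196.025 = 56.077/196.025 = 0.2861.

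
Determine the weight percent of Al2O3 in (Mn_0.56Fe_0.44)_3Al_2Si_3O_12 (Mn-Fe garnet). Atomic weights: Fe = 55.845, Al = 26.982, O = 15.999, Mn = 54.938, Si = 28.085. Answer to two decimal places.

20.55 wt%

M((Mn_0.56Fe_0.44)_3Al_2Si_3O_12) = 496.218 g/mol; M(Al2O3) = 101.961 g/mol.
Moles Al2O3 per formula unit = 2 Al ÷ 2 = 1.0000.
Al2O3 fraction = (1.0000 × 101.961) / 496.218 = 101.961/496.218 = 0.2055.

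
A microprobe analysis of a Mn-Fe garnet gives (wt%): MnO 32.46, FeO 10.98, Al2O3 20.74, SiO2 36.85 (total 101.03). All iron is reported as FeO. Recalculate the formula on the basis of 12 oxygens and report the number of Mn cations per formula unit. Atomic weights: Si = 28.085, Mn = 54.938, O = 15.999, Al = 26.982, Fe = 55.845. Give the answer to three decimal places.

MnO: 32.46/70.937 = 0.45759 mol → 0.45759 mol Mn, 0.45759 mol O.
FeO: 10.98/71.844 = 0.15283 mol → 0.15283 mol Fe, 0.15283 mol O.
Al2O3: 20.74/101.961 = 0.20341 mol → 0.40682 mol Al, 0.61023 mol O.
SiO2: 36.85/60.083 = 0.61332 mol → 0.61332 mol Si, 1.22664 mol O.
Total oxygen = 2.44729 mol. Normalization factor = 12/2.44729 = 4.90338.
Mn per 12 O = 0.45759 × 4.90338 = 2.244.

2.244 Mn apfu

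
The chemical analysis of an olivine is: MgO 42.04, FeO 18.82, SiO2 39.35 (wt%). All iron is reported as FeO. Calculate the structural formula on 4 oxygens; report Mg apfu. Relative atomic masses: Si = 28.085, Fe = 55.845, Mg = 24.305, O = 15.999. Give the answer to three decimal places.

42.04 wt% MgO ÷ 40.304 g/mol = 1.04307 mol, giving 1.04307 Mg and 1.04307 O.
18.82 wt% FeO ÷ 71.844 g/mol = 0.26196 mol, giving 0.26196 Fe and 0.26196 O.
39.35 wt% SiO2 ÷ 60.083 g/mol = 0.65493 mol, giving 0.65493 Si and 1.30986 O.
Oxygen sums to 2.61489; scaling by 4/2.61489 = 1.52970 puts the formula on 4 O.
Mg: 1.04307 × 1.52970 = 1.596 atoms per formula unit.

1.596 Mg apfu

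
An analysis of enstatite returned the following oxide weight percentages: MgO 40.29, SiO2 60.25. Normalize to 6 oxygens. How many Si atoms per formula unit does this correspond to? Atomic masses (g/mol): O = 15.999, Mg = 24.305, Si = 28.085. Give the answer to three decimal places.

2.002 Si apfu

MgO: 40.29/40.304 = 0.99965 mol → 0.99965 mol Mg, 0.99965 mol O.
SiO2: 60.25/60.083 = 1.00278 mol → 1.00278 mol Si, 2.00556 mol O.
Total oxygen = 3.00521 mol. Normalization factor = 6/3.00521 = 1.99653.
Si per 6 O = 1.00278 × 1.99653 = 2.002.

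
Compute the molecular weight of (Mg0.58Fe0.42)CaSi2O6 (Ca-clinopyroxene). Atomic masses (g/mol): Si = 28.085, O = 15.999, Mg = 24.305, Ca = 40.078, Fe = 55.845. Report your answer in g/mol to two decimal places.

229.79 g/mol

The formula mass is the sum 0.58×24.305 + 0.42×55.845 + 1×40.078 + 2×28.085 + 6×15.999.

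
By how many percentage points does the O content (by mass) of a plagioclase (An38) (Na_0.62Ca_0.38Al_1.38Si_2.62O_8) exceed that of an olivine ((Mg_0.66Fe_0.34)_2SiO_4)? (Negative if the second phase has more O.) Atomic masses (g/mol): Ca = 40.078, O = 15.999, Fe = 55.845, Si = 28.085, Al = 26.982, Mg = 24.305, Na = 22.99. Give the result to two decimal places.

8.24 percentage points

M(Na_0.62Ca_0.38Al_1.38Si_2.62O_8) = 268.293 g/mol, so wt% O = 127.992/268.293 × 100 = 47.71%.
M((Mg_0.66Fe_0.34)_2SiO_4) = 162.138 g/mol, so wt% O = 63.996/162.138 × 100 = 39.47%.
47.71 − 39.47 = 8.24 pp.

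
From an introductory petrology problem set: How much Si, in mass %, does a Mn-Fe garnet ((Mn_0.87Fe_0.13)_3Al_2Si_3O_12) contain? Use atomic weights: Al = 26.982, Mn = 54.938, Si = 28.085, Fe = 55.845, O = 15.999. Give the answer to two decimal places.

17.01 mass %

M((Mn_0.87Fe_0.13)_3Al_2Si_3O_12) = 495.375 g/mol.
Si contributes 3 × 28.085 = 84.255 g per mole.
84.255/495.375 = 0.1701 → 17.01%.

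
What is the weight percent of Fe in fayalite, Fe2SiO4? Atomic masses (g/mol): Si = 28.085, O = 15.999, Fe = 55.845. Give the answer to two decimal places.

M(Fe2SiO4) = 203.771 g/mol.
Fe contributes 2 × 55.845 = 111.690 g per mole.
111.690/203.771 = 0.5481 → 54.81%.

54.81 mass %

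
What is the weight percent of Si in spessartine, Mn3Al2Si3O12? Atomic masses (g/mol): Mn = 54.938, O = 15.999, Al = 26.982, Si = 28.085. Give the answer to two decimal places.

17.02 weight percent

M(Mn3Al2Si3O12) = 495.021 g/mol.
Si contributes 3 × 28.085 = 84.255 g per mole.
84.255/495.021 = 0.1702 → 17.02%.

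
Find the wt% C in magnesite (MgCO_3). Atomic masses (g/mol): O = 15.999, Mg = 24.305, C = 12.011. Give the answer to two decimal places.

14.25 mass %

Formula mass = 1·24.305 + 1·12.011 + 3·15.999 = 84.313 g/mol, of which 12.011 g is C.
So C makes up 12.011/84.313 = 0.1425 of the mass, i.e. 14.25%.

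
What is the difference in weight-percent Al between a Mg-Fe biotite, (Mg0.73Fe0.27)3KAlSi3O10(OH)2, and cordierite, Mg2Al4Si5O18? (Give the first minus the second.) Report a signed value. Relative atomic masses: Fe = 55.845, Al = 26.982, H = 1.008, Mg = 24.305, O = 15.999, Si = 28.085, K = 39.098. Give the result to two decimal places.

-12.36 percentage points

First mineral: 26.982 g Al in 442.801 g formula = 6.09 wt% Al.
Second mineral: 107.928 g Al in 584.945 g formula = 18.45 wt% Al.
6.09% − 18.45% gives a difference of -12.36 percentage points.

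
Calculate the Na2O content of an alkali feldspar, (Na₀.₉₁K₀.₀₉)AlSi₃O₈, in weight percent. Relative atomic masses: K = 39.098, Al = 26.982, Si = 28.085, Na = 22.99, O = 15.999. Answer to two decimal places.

Molar mass of (Na₀.₉₁K₀.₀₉)AlSi₃O₈ = 0.91×22.99 + 0.09×39.098 + 1×26.982 + 3×28.085 + 8×15.999 = 263.669 g/mol.
Each formula unit contains 0.91 Na, equivalent to 0.91/2 = 0.4550 mol Na2O.
M(Na2O) = 2×22.99 + 1×15.999 = 61.979 g/mol.
Mass of Na2O per formula unit = 0.4550 × 61.979 = 28.200 g.
Na2O wt% = 28.200 / 263.669 × 100 = 10.70%.

10.70 wt%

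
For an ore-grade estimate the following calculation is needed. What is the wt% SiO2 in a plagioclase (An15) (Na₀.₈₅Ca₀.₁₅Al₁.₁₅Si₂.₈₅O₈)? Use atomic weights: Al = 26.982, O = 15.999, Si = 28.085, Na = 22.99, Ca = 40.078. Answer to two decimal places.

64.71 wt%

Molar mass of Na₀.₈₅Ca₀.₁₅Al₁.₁₅Si₂.₈₅O₈ = 0.85×22.99 + 0.15×40.078 + 1.15×26.982 + 2.85×28.085 + 8×15.999 = 264.617 g/mol.
Each formula unit contains 2.85 Si, equivalent to 2.85/1 = 2.8500 mol SiO2.
M(SiO2) = 1×28.085 + 2×15.999 = 60.083 g/mol.
Mass of SiO2 per formula unit = 2.8500 × 60.083 = 171.237 g.
SiO2 wt% = 171.237 / 264.617 × 100 = 64.71%.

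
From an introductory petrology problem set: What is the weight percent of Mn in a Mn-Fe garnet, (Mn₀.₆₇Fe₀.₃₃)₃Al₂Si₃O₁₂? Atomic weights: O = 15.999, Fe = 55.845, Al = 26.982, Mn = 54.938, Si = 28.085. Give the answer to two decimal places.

22.27 weight percent

Molar mass of (Mn₀.₆₇Fe₀.₃₃)₃Al₂Si₃O₁₂: 2.01×54.938 + 0.99×55.845 + 2×26.982 + 3×28.085 + 12×15.999 = 495.919 g/mol.
Mass of Mn per formula unit: 2.01 × 54.938 = 110.425 g.
Weight fraction Mn = 110.425 / 495.919 = 0.2227.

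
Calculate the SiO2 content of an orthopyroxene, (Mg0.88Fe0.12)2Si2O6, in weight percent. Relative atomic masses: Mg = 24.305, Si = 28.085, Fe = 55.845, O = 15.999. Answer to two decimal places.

Formula mass = 208.344 g/mol.
2 Si → 2.0000 mol SiO2 per formula unit; M(SiO2) = 60.083, so SiO2 mass = 120.166 g.
120.166/208.344 × 100 = 57.68 wt%.

57.68 wt%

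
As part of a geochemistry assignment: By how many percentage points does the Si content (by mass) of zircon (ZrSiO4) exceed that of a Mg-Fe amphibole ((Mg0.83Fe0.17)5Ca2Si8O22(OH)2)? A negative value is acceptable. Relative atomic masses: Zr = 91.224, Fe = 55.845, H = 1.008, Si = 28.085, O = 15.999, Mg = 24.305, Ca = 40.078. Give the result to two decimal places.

-11.45 percentage points

Si in ZrSiO4: molar mass 183.305 g/mol; 1×28.085 = 28.085 g → 15.32 wt%.
Si in (Mg0.83Fe0.17)5Ca2Si8O22(OH)2: molar mass 839.162 g/mol; 8×28.085 = 224.680 g → 26.77 wt%.
Difference = 15.32 − 26.77 = -11.45 percentage points.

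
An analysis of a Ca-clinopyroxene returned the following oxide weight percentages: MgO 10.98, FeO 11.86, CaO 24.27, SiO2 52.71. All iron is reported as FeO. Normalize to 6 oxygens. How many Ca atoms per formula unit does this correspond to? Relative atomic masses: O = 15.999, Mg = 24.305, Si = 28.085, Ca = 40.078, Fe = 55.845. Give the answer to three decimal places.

MgO (M=40.304): mol = 0.27243; Mg = 0.27243, O = 0.27243.
FeO (M=71.844): mol = 0.16508; Fe = 0.16508, O = 0.16508.
CaO (M=56.077): mol = 0.43280; Ca = 0.43280, O = 0.43280.
SiO2 (M=60.083): mol = 0.87729; Si = 0.87729, O = 1.75458.
ΣO = 2.62489; factor = 6/ΣO = 2.28581.
Ca apfu = 0.43280 × 2.28581 = 0.989.

0.989 Ca apfu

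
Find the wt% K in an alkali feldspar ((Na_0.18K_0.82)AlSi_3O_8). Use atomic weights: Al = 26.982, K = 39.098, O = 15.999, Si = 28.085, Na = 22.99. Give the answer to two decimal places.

Molar mass of (Na_0.18K_0.82)AlSi_3O_8: 0.18*22.99 + 0.82*39.098 + 1*26.982 + 3*28.085 + 8*15.999 = 275.428 g/mol.
Mass of K per formula unit: 0.82 × 39.098 = 32.060 g.
Weight fraction K = 32.060 / 275.428 = 0.1164.

11.64 wt%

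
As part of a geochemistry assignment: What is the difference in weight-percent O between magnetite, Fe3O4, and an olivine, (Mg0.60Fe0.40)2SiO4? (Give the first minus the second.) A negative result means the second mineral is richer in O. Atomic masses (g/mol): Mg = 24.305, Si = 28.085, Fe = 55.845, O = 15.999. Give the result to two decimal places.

-10.93 percentage points

M(Fe3O4) = 231.531 g/mol, so wt% O = 63.996/231.531 × 100 = 27.64%.
M((Mg0.60Fe0.40)2SiO4) = 165.923 g/mol, so wt% O = 63.996/165.923 × 100 = 38.57%.
27.64 − 38.57 = -10.93 pp.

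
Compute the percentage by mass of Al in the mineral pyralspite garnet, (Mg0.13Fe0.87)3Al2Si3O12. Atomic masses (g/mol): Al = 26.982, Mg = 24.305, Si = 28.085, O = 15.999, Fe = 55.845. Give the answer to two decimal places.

M((Mg0.13Fe0.87)3Al2Si3O12) = 485.441 g/mol.
Al contributes 2 × 26.982 = 53.964 g per mole.
53.964/485.441 = 0.1112 → 11.12%.

11.12 mass %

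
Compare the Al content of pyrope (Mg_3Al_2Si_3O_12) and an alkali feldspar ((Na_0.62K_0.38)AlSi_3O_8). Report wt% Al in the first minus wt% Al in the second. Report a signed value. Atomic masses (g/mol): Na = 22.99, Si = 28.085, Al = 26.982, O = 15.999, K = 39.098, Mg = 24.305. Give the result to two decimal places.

First mineral: 53.964 g Al in 403.122 g formula = 13.39 wt% Al.
Second mineral: 26.982 g Al in 268.340 g formula = 10.06 wt% Al.
13.39% − 10.06% gives a difference of 3.33 percentage points.

3.33 percentage points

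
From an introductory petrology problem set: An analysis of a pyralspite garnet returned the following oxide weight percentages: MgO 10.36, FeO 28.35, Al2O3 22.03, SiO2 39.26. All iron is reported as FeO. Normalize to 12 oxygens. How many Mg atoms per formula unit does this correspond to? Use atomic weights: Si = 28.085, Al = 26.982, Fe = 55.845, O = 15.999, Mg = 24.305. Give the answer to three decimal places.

10.36 wt% MgO ÷ 40.304 g/mol = 0.25705 mol, giving 0.25705 Mg and 0.25705 O.
28.35 wt% FeO ÷ 71.844 g/mol = 0.39460 mol, giving 0.39460 Fe and 0.39460 O.
22.03 wt% Al2O3 ÷ 101.961 g/mol = 0.21606 mol, giving 0.43212 Al and 0.64818 O.
39.26 wt% SiO2 ÷ 60.083 g/mol = 0.65343 mol, giving 0.65343 Si and 1.30686 O.
Oxygen sums to 2.60669; scaling by 12/2.60669 = 4.60354 puts the formula on 12 O.
Mg: 0.25705 × 4.60354 = 1.183 atoms per formula unit.

1.183 Mg apfu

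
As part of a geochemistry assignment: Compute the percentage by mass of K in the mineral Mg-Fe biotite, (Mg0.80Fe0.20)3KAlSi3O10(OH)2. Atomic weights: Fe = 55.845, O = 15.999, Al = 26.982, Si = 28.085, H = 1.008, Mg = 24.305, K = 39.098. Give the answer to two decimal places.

8.96 mass %

Formula mass = 2.40*24.305 + 0.60*55.845 + 1*39.098 + 1*26.982 + 3*28.085 + 12*15.999 + 2*1.008 = 436.178 g/mol, of which 39.098 g is K.
So K makes up 39.098/436.178 = 0.0896 of the mass, i.e. 8.96%.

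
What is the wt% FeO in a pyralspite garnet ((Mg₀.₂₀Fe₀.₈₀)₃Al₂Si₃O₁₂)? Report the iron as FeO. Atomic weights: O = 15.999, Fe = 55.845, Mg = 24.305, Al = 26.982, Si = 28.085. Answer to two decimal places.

Formula mass = 478.818 g/mol.
2.40 Fe → 2.4000 mol FeO per formula unit; M(FeO) = 71.844, so FeO mass = 172.426 g.
172.426/478.818 × 100 = 36.01 wt%.

36.01 wt%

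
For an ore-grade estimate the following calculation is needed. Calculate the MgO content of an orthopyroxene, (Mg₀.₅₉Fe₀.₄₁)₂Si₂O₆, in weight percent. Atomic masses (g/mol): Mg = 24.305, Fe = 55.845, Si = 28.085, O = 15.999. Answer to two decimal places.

Molar mass of (Mg₀.₅₉Fe₀.₄₁)₂Si₂O₆ = 1.18*24.305 + 0.82*55.845 + 2*28.085 + 6*15.999 = 226.637 g/mol.
Each formula unit contains 1.18 Mg, equivalent to 1.18/1 = 1.1800 mol MgO.
M(MgO) = 1×24.305 + 1×15.999 = 40.304 g/mol.
Mass of MgO per formula unit = 1.1800 × 40.304 = 47.559 g.
MgO wt% = 47.559 / 226.637 × 100 = 20.98%.

20.98 wt%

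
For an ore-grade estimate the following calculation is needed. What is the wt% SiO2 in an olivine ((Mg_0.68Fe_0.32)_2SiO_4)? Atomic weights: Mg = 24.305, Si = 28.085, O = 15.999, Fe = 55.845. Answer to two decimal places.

37.35 wt%

Molar mass of (Mg_0.68Fe_0.32)_2SiO_4 = 1.36×24.305 + 0.64×55.845 + 1×28.085 + 4×15.999 = 160.877 g/mol.
Each formula unit contains 1 Si, equivalent to 1/1 = 1.0000 mol SiO2.
M(SiO2) = 1×28.085 + 2×15.999 = 60.083 g/mol.
Mass of SiO2 per formula unit = 1.0000 × 60.083 = 60.083 g.
SiO2 wt% = 60.083 / 160.877 × 100 = 37.35%.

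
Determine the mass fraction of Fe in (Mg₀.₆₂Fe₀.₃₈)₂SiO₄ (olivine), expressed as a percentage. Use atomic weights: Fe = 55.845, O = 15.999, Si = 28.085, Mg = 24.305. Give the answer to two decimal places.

Formula mass = 1.24*24.305 + 0.76*55.845 + 1*28.085 + 4*15.999 = 164.661 g/mol, of which 42.442 g is Fe.
So Fe makes up 42.442/164.661 = 0.2578 of the mass, i.e. 25.78%.

25.78 mass %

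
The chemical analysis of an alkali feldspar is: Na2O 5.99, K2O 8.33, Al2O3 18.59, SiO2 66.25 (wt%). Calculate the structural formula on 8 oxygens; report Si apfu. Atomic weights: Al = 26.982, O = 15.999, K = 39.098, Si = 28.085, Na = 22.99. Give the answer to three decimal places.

3.003 Si apfu

Na2O (M=61.979): mol = 0.09665; Na = 0.19330, O = 0.09665.
K2O (M=94.195): mol = 0.08843; K = 0.17686, O = 0.08843.
Al2O3 (M=101.961): mol = 0.18232; Al = 0.36464, O = 0.54696.
SiO2 (M=60.083): mol = 1.10264; Si = 1.10264, O = 2.20528.
ΣO = 2.93732; factor = 8/ΣO = 2.72357.
Si apfu = 1.10264 × 2.72357 = 3.003.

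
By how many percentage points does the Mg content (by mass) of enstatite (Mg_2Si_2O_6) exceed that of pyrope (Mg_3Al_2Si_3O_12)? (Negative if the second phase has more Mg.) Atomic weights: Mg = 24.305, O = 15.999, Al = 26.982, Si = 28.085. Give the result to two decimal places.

6.12 percentage points

M(Mg_2Si_2O_6) = 200.774 g/mol, so wt% Mg = 48.610/200.774 × 100 = 24.21%.
M(Mg_3Al_2Si_3O_12) = 403.122 g/mol, so wt% Mg = 72.915/403.122 × 100 = 18.09%.
24.21 − 18.09 = 6.12 pp.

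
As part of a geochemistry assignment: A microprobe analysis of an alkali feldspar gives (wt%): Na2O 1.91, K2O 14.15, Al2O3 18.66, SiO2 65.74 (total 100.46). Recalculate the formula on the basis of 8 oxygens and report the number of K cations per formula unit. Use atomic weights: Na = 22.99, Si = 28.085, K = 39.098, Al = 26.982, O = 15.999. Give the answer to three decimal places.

0.824 K apfu

Na2O (M=61.979): mol = 0.03082; Na = 0.06164, O = 0.03082.
K2O (M=94.195): mol = 0.15022; K = 0.30044, O = 0.15022.
Al2O3 (M=101.961): mol = 0.18301; Al = 0.36602, O = 0.54903.
SiO2 (M=60.083): mol = 1.09415; Si = 1.09415, O = 2.18830.
ΣO = 2.91837; factor = 8/ΣO = 2.74126.
K apfu = 0.30044 × 2.74126 = 0.824.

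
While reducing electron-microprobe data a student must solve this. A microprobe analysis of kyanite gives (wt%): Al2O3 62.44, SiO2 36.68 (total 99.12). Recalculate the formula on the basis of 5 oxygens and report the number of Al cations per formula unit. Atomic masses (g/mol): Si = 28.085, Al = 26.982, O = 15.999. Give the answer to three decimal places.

2.002 Al apfu

Al2O3: 62.44/101.961 = 0.61239 mol → 1.22478 mol Al, 1.83717 mol O.
SiO2: 36.68/60.083 = 0.61049 mol → 0.61049 mol Si, 1.22098 mol O.
Total oxygen = 3.05815 mol. Normalization factor = 5/3.05815 = 1.63498.
Al per 5 O = 1.22478 × 1.63498 = 2.002.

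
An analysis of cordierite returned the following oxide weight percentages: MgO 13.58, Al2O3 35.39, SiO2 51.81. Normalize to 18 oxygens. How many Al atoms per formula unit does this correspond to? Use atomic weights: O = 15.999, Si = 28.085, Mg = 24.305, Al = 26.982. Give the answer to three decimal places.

MgO (M=40.304): mol = 0.33694; Mg = 0.33694, O = 0.33694.
Al2O3 (M=101.961): mol = 0.34709; Al = 0.69418, O = 1.04127.
SiO2 (M=60.083): mol = 0.86231; Si = 0.86231, O = 1.72462.
ΣO = 3.10283; factor = 18/ΣO = 5.80116.
Al apfu = 0.69418 × 5.80116 = 4.027.

4.027 Al apfu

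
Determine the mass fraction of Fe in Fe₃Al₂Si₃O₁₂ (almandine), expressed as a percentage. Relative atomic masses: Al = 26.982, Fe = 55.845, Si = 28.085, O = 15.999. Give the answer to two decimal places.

33.66 wt%

M(Fe₃Al₂Si₃O₁₂) = 497.742 g/mol.
Fe contributes 3 × 55.845 = 167.535 g per mole.
167.535/497.742 = 0.3366 → 33.66%.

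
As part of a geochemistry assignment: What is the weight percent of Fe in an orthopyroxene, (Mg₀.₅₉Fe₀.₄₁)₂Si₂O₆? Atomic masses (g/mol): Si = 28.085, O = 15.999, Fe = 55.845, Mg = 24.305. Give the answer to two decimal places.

20.21 wt%

M((Mg₀.₅₉Fe₀.₄₁)₂Si₂O₆) = 226.637 g/mol.
Fe contributes 0.82 × 55.845 = 45.793 g per mole.
45.793/226.637 = 0.2021 → 20.21%.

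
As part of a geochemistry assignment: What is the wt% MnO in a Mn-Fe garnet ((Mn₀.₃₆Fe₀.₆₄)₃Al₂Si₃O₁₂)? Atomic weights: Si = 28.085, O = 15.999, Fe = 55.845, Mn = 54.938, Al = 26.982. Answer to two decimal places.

15.42 wt%

Molar mass of (Mn₀.₃₆Fe₀.₆₄)₃Al₂Si₃O₁₂ = 1.08×54.938 + 1.92×55.845 + 2×26.982 + 3×28.085 + 12×15.999 = 496.762 g/mol.
Each formula unit contains 1.08 Mn, equivalent to 1.08/1 = 1.0800 mol MnO.
M(MnO) = 1×54.938 + 1×15.999 = 70.937 g/mol.
Mass of MnO per formula unit = 1.0800 × 70.937 = 76.612 g.
MnO wt% = 76.612 / 496.762 × 100 = 15.42%.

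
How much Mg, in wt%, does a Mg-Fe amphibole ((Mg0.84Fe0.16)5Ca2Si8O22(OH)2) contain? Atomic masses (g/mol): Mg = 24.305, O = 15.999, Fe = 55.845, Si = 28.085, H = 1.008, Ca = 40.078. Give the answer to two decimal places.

12.19 wt%

M((Mg0.84Fe0.16)5Ca2Si8O22(OH)2) = 837.585 g/mol.
Mg contributes 4.20 × 24.305 = 102.081 g per mole.
102.081/837.585 = 0.1219 → 12.19%.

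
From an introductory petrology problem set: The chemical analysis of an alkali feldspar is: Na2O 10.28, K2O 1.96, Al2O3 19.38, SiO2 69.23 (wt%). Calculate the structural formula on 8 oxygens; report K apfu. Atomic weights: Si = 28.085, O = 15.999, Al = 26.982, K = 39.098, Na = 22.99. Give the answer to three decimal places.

0.109 K apfu

Na2O: 10.28/61.979 = 0.16586 mol → 0.33172 mol Na, 0.16586 mol O.
K2O: 1.96/94.195 = 0.02081 mol → 0.04162 mol K, 0.02081 mol O.
Al2O3: 19.38/101.961 = 0.19007 mol → 0.38014 mol Al, 0.57021 mol O.
SiO2: 69.23/60.083 = 1.15224 mol → 1.15224 mol Si, 2.30448 mol O.
Total oxygen = 3.06136 mol. Normalization factor = 8/3.06136 = 2.61322.
K per 8 O = 0.04162 × 2.61322 = 0.109.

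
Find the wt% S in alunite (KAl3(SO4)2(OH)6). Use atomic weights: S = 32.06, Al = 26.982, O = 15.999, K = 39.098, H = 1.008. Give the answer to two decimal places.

Molar mass of KAl3(SO4)2(OH)6: 1×39.098 + 3×26.982 + 2×32.06 + 14×15.999 + 6×1.008 = 414.198 g/mol.
Mass of S per formula unit: 2 × 32.06 = 64.120 g.
Weight fraction S = 64.120 / 414.198 = 0.1548.

15.48 wt%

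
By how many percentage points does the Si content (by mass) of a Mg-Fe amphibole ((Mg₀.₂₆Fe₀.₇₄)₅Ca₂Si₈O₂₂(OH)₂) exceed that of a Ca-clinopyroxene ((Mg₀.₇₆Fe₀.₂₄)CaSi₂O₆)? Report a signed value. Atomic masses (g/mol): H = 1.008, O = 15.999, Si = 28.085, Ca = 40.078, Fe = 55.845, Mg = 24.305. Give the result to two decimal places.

First mineral: 224.680 g Si in 929.051 g formula = 24.18 wt% Si.
Second mineral: 56.170 g Si in 224.117 g formula = 25.06 wt% Si.
24.18% − 25.06% gives a difference of -0.88 percentage points.

-0.88 percentage points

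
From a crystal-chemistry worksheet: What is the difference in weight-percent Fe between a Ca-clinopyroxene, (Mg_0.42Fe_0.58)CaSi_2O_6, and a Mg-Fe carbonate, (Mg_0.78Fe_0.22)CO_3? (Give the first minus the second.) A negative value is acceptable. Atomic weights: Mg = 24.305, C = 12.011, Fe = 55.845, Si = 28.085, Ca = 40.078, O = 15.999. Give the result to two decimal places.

Fe in (Mg_0.42Fe_0.58)CaSi_2O_6: molar mass 234.840 g/mol; 0.58×55.845 = 32.390 g → 13.79 wt%.
Fe in (Mg_0.78Fe_0.22)CO_3: molar mass 91.252 g/mol; 0.22×55.845 = 12.286 g → 13.46 wt%.
Difference = 13.79 − 13.46 = 0.33 percentage points.

0.33 percentage points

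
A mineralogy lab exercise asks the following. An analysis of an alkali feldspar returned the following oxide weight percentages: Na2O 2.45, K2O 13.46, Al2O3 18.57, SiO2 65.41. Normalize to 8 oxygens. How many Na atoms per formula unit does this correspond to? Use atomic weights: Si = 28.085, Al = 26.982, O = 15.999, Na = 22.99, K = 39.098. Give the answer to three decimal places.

Na2O: 2.45/61.979 = 0.03953 mol → 0.07906 mol Na, 0.03953 mol O.
K2O: 13.46/94.195 = 0.14290 mol → 0.28580 mol K, 0.14290 mol O.
Al2O3: 18.57/101.961 = 0.18213 mol → 0.36426 mol Al, 0.54639 mol O.
SiO2: 65.41/60.083 = 1.08866 mol → 1.08866 mol Si, 2.17732 mol O.
Total oxygen = 2.90614 mol. Normalization factor = 8/2.90614 = 2.75279.
Na per 8 O = 0.07906 × 2.75279 = 0.218.

0.218 Na apfu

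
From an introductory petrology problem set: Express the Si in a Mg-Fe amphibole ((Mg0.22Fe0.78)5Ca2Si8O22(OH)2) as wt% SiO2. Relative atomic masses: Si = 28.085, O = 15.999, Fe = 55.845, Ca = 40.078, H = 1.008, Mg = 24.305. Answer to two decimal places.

M((Mg0.22Fe0.78)5Ca2Si8O22(OH)2) = 935.359 g/mol; M(SiO2) = 60.083 g/mol.
Moles SiO2 per formula unit = 8 Si ÷ 1 = 8.0000.
SiO2 fraction = (8.0000 × 60.083) / 935.359 = 480.664/935.359 = 0.5139.

51.39 wt%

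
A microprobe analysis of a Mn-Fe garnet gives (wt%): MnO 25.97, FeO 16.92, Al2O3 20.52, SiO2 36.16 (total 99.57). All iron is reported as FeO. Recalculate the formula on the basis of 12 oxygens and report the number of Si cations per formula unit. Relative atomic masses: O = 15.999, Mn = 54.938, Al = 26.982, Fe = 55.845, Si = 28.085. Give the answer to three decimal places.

2.998 Si apfu

MnO (M=70.937): mol = 0.36610; Mn = 0.36610, O = 0.36610.
FeO (M=71.844): mol = 0.23551; Fe = 0.23551, O = 0.23551.
Al2O3 (M=101.961): mol = 0.20125; Al = 0.40250, O = 0.60375.
SiO2 (M=60.083): mol = 0.60183; Si = 0.60183, O = 1.20366.
ΣO = 2.40902; factor = 12/ΣO = 4.98128.
Si apfu = 0.60183 × 4.98128 = 2.998.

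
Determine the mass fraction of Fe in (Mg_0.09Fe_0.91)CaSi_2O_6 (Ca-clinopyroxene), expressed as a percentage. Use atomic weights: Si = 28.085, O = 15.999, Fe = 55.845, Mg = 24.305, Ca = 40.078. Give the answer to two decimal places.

Formula mass = 0.09·24.305 + 0.91·55.845 + 1·40.078 + 2·28.085 + 6·15.999 = 245.248 g/mol, of which 50.819 g is Fe.
So Fe makes up 50.819/245.248 = 0.2072 of the mass, i.e. 20.72%.

20.72 mass %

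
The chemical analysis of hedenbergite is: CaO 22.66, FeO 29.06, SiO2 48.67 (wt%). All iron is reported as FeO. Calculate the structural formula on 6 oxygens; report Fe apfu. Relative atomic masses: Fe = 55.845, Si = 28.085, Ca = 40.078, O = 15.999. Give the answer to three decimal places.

0.999 Fe apfu

CaO: 22.66/56.077 = 0.40409 mol → 0.40409 mol Ca, 0.40409 mol O.
FeO: 29.06/71.844 = 0.40449 mol → 0.40449 mol Fe, 0.40449 mol O.
SiO2: 48.67/60.083 = 0.81005 mol → 0.81005 mol Si, 1.62010 mol O.
Total oxygen = 2.42868 mol. Normalization factor = 6/2.42868 = 2.47048.
Fe per 6 O = 0.40449 × 2.47048 = 0.999.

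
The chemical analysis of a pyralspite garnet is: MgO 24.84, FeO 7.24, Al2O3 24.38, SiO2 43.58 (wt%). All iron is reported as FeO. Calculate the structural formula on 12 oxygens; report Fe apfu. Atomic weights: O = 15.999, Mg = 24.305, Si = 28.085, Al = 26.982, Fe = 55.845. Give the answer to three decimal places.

MgO (M=40.304): mol = 0.61632; Mg = 0.61632, O = 0.61632.
FeO (M=71.844): mol = 0.10077; Fe = 0.10077, O = 0.10077.
Al2O3 (M=101.961): mol = 0.23911; Al = 0.47822, O = 0.71733.
SiO2 (M=60.083): mol = 0.72533; Si = 0.72533, O = 1.45066.
ΣO = 2.88508; factor = 12/ΣO = 4.15933.
Fe apfu = 0.10077 × 4.15933 = 0.419.

0.419 Fe apfu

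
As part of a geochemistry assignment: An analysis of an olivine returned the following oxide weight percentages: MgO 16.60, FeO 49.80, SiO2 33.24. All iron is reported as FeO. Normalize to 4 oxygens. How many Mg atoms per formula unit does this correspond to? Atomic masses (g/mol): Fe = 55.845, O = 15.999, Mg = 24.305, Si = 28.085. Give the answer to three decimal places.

MgO: 16.60/40.304 = 0.41187 mol → 0.41187 mol Mg, 0.41187 mol O.
FeO: 49.80/71.844 = 0.69317 mol → 0.69317 mol Fe, 0.69317 mol O.
SiO2: 33.24/60.083 = 0.55323 mol → 0.55323 mol Si, 1.10646 mol O.
Total oxygen = 2.21150 mol. Normalization factor = 4/2.21150 = 1.80873.
Mg per 4 O = 0.41187 × 1.80873 = 0.745.

0.745 Mg apfu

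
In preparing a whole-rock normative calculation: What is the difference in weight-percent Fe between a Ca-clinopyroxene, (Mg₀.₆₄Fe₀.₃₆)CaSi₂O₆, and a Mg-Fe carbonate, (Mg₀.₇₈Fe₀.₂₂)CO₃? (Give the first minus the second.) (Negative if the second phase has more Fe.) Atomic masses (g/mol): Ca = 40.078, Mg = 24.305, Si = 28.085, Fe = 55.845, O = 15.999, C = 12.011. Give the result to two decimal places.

First mineral: 20.104 g Fe in 227.901 g formula = 8.82 wt% Fe.
Second mineral: 12.286 g Fe in 91.252 g formula = 13.46 wt% Fe.
8.82% − 13.46% gives a difference of -4.64 percentage points.

-4.64 percentage points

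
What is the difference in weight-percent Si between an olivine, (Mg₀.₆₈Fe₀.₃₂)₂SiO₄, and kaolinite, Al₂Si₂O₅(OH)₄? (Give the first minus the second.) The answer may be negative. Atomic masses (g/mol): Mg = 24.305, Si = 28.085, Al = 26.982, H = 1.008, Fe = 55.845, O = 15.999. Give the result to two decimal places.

M((Mg₀.₆₈Fe₀.₃₂)₂SiO₄) = 160.877 g/mol, so wt% Si = 28.085/160.877 × 100 = 17.46%.
M(Al₂Si₂O₅(OH)₄) = 258.157 g/mol, so wt% Si = 56.170/258.157 × 100 = 21.76%.
17.46 − 21.76 = -4.30 pp.

-4.30 percentage points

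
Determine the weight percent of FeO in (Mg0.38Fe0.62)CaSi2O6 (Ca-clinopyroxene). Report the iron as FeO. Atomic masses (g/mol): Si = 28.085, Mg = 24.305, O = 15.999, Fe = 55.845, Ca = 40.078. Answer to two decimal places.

Molar mass of (Mg0.38Fe0.62)CaSi2O6 = 0.38*24.305 + 0.62*55.845 + 1*40.078 + 2*28.085 + 6*15.999 = 236.102 g/mol.
Each formula unit contains 0.62 Fe, equivalent to 0.62/1 = 0.6200 mol FeO.
M(FeO) = 1×55.845 + 1×15.999 = 71.844 g/mol.
Mass of FeO per formula unit = 0.6200 × 71.844 = 44.543 g.
FeO wt% = 44.543 / 236.102 × 100 = 18.87%.

18.87 wt%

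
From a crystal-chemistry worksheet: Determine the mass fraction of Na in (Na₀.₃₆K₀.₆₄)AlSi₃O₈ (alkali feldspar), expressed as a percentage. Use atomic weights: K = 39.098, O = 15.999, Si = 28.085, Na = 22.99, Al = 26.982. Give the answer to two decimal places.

3.04 wt%

M((Na₀.₃₆K₀.₆₄)AlSi₃O₈) = 272.528 g/mol.
Na contributes 0.36 × 22.99 = 8.276 g per mole.
8.276/272.528 = 0.0304 → 3.04%.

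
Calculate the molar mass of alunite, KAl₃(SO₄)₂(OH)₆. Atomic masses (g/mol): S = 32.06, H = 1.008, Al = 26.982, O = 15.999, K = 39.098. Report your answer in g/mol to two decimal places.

K: 1 × 39.098 = 39.0980
Al: 3 × 26.982 = 80.9460
S: 2 × 32.06 = 64.1200
O: 14 × 15.999 = 223.9860
H: 6 × 1.008 = 6.0480
Summing the contributions gives the formula mass.

414.20 g/mol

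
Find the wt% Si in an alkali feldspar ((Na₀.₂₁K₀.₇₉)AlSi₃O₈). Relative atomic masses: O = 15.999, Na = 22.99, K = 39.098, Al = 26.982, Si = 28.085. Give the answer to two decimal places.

30.64 weight percent

Formula mass = 0.21*22.99 + 0.79*39.098 + 1*26.982 + 3*28.085 + 8*15.999 = 274.944 g/mol, of which 84.255 g is Si.
So Si makes up 84.255/274.944 = 0.3064 of the mass, i.e. 30.64%.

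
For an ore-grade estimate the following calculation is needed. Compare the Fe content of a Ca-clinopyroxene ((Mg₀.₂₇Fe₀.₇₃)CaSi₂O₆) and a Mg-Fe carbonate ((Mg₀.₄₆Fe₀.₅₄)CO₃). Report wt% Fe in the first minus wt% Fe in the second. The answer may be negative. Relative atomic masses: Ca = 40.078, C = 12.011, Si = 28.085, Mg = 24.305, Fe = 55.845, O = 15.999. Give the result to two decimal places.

Fe in (Mg₀.₂₇Fe₀.₇₃)CaSi₂O₆: molar mass 239.571 g/mol; 0.73×55.845 = 40.767 g → 17.02 wt%.
Fe in (Mg₀.₄₆Fe₀.₅₄)CO₃: molar mass 101.345 g/mol; 0.54×55.845 = 30.156 g → 29.76 wt%.
Difference = 17.02 − 29.76 = -12.74 percentage points.

-12.74 percentage points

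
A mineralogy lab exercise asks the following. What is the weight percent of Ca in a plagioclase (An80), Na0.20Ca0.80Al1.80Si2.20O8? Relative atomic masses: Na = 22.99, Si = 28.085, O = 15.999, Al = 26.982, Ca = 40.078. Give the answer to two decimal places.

Formula mass = 0.20×22.99 + 0.80×40.078 + 1.80×26.982 + 2.20×28.085 + 8×15.999 = 275.007 g/mol, of which 32.062 g is Ca.
So Ca makes up 32.062/275.007 = 0.1166 of the mass, i.e. 11.66%.

11.66 weight percent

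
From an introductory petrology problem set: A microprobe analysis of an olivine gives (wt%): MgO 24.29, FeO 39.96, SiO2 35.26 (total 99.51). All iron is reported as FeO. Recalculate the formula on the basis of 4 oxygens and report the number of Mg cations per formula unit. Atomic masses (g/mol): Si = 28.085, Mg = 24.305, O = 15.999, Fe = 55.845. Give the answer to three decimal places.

1.033 Mg apfu

MgO (M=40.304): mol = 0.60267; Mg = 0.60267, O = 0.60267.
FeO (M=71.844): mol = 0.55621; Fe = 0.55621, O = 0.55621.
SiO2 (M=60.083): mol = 0.58685; Si = 0.58685, O = 1.17370.
ΣO = 2.33258; factor = 4/ΣO = 1.71484.
Mg apfu = 0.60267 × 1.71484 = 1.033.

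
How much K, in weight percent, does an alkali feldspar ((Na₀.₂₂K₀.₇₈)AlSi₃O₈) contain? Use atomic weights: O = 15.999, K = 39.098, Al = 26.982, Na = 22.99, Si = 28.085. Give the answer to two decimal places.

M((Na₀.₂₂K₀.₇₈)AlSi₃O₈) = 274.783 g/mol.
K contributes 0.78 × 39.098 = 30.496 g per mole.
30.496/274.783 = 0.1110 → 11.10%.

11.10 weight percent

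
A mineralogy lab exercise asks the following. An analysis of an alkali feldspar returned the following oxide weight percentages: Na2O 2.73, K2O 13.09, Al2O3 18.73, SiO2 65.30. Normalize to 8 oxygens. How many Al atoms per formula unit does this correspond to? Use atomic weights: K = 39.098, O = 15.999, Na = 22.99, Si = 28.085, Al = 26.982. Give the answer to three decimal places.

2.73 wt% Na2O ÷ 61.979 g/mol = 0.04405 mol, giving 0.08810 Na and 0.04405 O.
13.09 wt% K2O ÷ 94.195 g/mol = 0.13897 mol, giving 0.27794 K and 0.13897 O.
18.73 wt% Al2O3 ÷ 101.961 g/mol = 0.18370 mol, giving 0.36740 Al and 0.55110 O.
65.30 wt% SiO2 ÷ 60.083 g/mol = 1.08683 mol, giving 1.08683 Si and 2.17366 O.
Oxygen sums to 2.90778; scaling by 8/2.90778 = 2.75124 puts the formula on 8 O.
Al: 0.36740 × 2.75124 = 1.011 atoms per formula unit.

1.011 Al apfu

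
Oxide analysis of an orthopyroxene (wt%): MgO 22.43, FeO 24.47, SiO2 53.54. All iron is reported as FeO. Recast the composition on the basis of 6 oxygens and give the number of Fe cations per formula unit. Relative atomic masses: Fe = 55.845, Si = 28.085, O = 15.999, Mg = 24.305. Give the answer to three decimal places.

MgO (M=40.304): mol = 0.55652; Mg = 0.55652, O = 0.55652.
FeO (M=71.844): mol = 0.34060; Fe = 0.34060, O = 0.34060.
SiO2 (M=60.083): mol = 0.89110; Si = 0.89110, O = 1.78220.
ΣO = 2.67932; factor = 6/ΣO = 2.23937.
Fe apfu = 0.34060 × 2.23937 = 0.763.

0.763 Fe apfu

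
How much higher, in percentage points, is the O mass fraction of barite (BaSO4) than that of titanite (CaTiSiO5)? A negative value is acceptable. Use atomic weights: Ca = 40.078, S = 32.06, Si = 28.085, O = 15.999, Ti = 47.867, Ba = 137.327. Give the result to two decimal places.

M(BaSO4) = 233.383 g/mol, so wt% O = 63.996/233.383 × 100 = 27.42%.
M(CaTiSiO5) = 196.025 g/mol, so wt% O = 79.995/196.025 × 100 = 40.81%.
27.42 − 40.81 = -13.39 pp.

-13.39 percentage points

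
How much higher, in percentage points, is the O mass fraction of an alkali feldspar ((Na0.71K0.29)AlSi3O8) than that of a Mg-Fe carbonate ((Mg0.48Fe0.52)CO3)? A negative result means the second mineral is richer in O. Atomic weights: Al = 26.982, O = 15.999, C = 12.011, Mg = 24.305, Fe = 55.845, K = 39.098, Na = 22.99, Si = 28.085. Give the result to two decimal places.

First mineral: 127.992 g O in 266.890 g formula = 47.96 wt% O.
Second mineral: 47.997 g O in 100.714 g formula = 47.66 wt% O.
47.96% − 47.66% gives a difference of 0.30 percentage points.

0.30 percentage points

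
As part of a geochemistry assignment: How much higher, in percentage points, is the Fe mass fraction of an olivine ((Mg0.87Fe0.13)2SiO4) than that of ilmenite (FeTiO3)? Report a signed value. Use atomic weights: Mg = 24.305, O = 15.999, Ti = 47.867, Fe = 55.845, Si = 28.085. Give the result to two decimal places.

First mineral: 14.520 g Fe in 148.891 g formula = 9.75 wt% Fe.
Second mineral: 55.845 g Fe in 151.709 g formula = 36.81 wt% Fe.
9.75% − 36.81% gives a difference of -27.06 percentage points.

-27.06 percentage points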